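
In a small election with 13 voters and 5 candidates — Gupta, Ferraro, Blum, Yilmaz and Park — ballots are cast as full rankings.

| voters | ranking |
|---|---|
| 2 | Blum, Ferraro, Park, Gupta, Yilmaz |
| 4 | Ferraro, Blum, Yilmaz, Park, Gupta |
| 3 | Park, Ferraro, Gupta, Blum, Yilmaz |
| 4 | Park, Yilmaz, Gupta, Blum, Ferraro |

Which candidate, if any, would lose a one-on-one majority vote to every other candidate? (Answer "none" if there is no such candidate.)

Pairwise majorities:
Gupta vs Ferraro: 4 for Gupta, 9 for Ferraro — Ferraro by 9–4.
Gupta vs Blum: Gupta, 7–6.
Gupta vs Yilmaz: Gupta preferred on 2+3 = 5 ballots; Yilmaz wins 8–5.
Gupta vs Park: Gupta preferred on 0 ballots; Park wins 13–0.
Ferraro vs Blum: Ferraro, 7–6.
Ferraro vs Yilmaz: Ferraro is ranked higher on 2+4+3 = 9 ballots, Yilmaz on 4. Ferraro wins 9–4.
Ferraro vs Park: Ferraro preferred on 2+4 = 6 ballots; Park wins 7–6.
Blum vs Yilmaz: Blum is ranked higher on 2+4+3 = 9 ballots, Yilmaz on 4. Blum wins 9–4.
Blum vs Park: Blum is ranked higher on 2+4 = 6 ballots, Park on 7. Park wins 7–6.
Yilmaz vs Park: Park, 9–4.
Each candidate has at least one pairwise win (Gupta beats Blum; Ferraro beats Gupta; Blum beats Yilmaz; Yilmaz beats Gupta; Park beats Gupta) — no Condorcet loser.

none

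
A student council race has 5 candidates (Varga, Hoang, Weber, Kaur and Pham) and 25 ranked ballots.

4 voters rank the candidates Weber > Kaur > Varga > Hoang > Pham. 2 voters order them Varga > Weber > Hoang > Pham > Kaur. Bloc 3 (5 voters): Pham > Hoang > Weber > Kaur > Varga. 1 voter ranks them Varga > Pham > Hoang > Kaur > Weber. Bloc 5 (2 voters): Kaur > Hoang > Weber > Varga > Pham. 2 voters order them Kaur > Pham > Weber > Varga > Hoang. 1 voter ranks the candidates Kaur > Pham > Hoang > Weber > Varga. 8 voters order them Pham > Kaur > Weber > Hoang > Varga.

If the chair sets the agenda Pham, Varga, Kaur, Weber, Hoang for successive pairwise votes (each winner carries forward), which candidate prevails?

Round 1: Pham vs Varga — 16–9, Pham advances.
Round 2: Pham vs Kaur — 16–9, Pham advances.
Round 3: Pham vs Weber — 17–8, Pham advances.
Round 4: Pham vs Hoang — 17–8, Pham advances.
The agenda winner is Pham.

Pham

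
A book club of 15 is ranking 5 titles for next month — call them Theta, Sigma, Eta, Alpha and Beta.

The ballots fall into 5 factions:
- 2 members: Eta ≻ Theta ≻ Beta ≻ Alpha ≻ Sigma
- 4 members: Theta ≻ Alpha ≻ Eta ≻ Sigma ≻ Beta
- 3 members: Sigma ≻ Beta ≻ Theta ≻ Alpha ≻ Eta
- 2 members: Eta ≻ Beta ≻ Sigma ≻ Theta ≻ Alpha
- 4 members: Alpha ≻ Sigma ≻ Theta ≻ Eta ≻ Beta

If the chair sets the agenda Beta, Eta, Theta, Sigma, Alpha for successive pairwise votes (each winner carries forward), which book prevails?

Round 1: Beta vs Eta — 3–12, Eta advances.
Round 2: Eta vs Theta — 4–11, Theta advances.
Round 3: Theta vs Sigma — 6–9, Sigma advances.
Round 4: Sigma vs Alpha — 5–10, Alpha advances.
Alpha survives the agenda.

Alpha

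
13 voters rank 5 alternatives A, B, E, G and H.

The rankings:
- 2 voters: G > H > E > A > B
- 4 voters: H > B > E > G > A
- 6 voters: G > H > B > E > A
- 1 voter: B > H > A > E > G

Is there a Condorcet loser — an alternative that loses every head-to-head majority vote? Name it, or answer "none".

A

Head-to-head results (13 voters):
A vs B: B, 11–2.
A vs E: A preferred on 1 ballot; E wins 12–1.
A vs G: A preferred on 1 ballot; G wins 12–1.
A–H: H 13–0.
B vs E: B preferred on 4+6+1 = 11 ballots; B wins 11–2.
B vs G: B preferred on 4+1 = 5 ballots; G wins 8–5.
B vs H: H wins 12–1.
E vs G: 4+1 = 5 for E, 8 for G — G by 8–5.
E vs H: E is ranked higher on 0 ballots, H on 13. H wins 13–0.
G vs H: G preferred on 2+6 = 8 ballots; G wins 8–5.
A loses to every other alternative — it is the Condorcet loser.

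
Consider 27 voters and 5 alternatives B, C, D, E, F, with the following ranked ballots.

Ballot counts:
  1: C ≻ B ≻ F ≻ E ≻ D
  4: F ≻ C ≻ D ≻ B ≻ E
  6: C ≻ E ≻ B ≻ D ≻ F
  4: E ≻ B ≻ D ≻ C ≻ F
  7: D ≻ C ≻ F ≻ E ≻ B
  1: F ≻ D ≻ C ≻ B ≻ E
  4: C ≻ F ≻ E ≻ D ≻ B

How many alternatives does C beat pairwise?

4

C against each rival (27 voters):
C vs B: 23 to 4, C.
C vs D: 15 to 12, C.
C vs E: C is ranked higher on 1+4+6+7+1+4 = 23 ballots, E on 4. C wins 23–4.
C–F: C 22–5.
C beats B, D, E, F — 4 pairwise wins.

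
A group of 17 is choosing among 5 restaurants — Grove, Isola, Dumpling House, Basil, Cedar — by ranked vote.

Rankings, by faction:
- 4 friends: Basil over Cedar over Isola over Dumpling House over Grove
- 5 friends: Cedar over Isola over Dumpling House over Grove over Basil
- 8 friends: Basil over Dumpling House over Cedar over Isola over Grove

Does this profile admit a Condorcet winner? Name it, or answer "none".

Check each pair by majority over 17 ballots:
Grove vs Isola: Grove is ranked higher on 0 ballots, Isola on 17. Isola wins 17–0.
Grove vs Dumpling House: 0 to 17, Dumpling House.
Grove vs Basil: 5 to 12, Basil.
Grove vs Cedar: Grove is ranked higher on 0 ballots, Cedar on 17. Cedar wins 17–0.
Isola vs Dumpling House: Isola is ranked higher on 4+5 = 9 ballots, Dumpling House on 8. Isola wins 9–8.
Isola vs Basil: 5 for Isola, 12 for Basil — Basil by 12–5.
Isola vs Cedar: 0 for Isola, 17 for Cedar — Cedar by 17–0.
Dumpling House vs Basil: 5 to 12, Basil.
Dumpling House vs Cedar: Dumpling House is ranked higher on 8 ballots, Cedar on 9. Cedar wins 9–8.
Basil vs Cedar: 12 to 5, Basil.
Basil defeats every rival head-to-head and is the Condorcet winner.

Basil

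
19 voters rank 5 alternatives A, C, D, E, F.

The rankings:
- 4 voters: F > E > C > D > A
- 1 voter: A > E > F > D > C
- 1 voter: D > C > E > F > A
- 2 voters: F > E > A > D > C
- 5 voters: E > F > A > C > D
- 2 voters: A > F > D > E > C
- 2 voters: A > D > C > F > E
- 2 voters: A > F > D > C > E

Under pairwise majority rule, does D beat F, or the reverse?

Ballots ranking D above F: 1 + 2 = 3.
Ballots ranking F above D: 19 − 3 = 16.
F wins the head-to-head 16–3.

F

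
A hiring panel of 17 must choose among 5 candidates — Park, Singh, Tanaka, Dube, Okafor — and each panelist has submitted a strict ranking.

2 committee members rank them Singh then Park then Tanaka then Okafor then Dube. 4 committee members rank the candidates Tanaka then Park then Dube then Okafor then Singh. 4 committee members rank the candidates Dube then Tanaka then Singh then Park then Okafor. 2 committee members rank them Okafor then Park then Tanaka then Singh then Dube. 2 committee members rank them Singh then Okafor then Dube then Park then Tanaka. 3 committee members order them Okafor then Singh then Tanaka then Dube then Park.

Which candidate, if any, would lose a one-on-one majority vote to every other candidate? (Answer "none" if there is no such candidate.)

none

Head-to-head results (17 committee members):
Park vs Singh: Singh wins 11–6.
Park vs Tanaka: 6 to 11, Tanaka.
Park vs Dube: 8 to 9, Dube.
Park–Okafor: Park 10–7.
Singh–Tanaka: Tanaka 10–7.
Singh vs Dube: Singh wins 9–8.
Singh vs Okafor: 2+4+2 = 8 for Singh, 9 for Okafor — Okafor by 9–8.
Tanaka vs Dube: Tanaka is ranked higher on 2+4+2+3 = 11 ballots, Dube on 6. Tanaka wins 11–6.
Tanaka vs Okafor: Tanaka preferred on 2+4+4 = 10 ballots; Tanaka wins 10–7.
Dube vs Okafor: Dube preferred on 4+4 = 8 ballots; Okafor wins 9–8.
No candidate is winless: Park beats Okafor; Singh beats Park; Tanaka beats Park; Dube beats Park; Okafor beats Singh. There is no Condorcet loser.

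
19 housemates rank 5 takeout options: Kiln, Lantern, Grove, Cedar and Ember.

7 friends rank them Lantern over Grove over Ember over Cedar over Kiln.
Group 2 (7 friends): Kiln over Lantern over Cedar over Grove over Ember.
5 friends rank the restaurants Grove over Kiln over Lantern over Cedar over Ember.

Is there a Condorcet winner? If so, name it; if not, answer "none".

Pairwise majorities:
Kiln vs Lantern: Kiln is ranked higher on 7+5 = 12 ballots, Lantern on 7. Kiln wins 12–7.
Kiln vs Grove: Kiln preferred on 7 ballots; Grove wins 12–7.
Kiln vs Cedar: 7+5 = 12 for Kiln, 7 for Cedar — Kiln by 12–7.
Kiln vs Ember: 7+5 = 12 for Kiln, 7 for Ember — Kiln by 12–7.
Lantern vs Grove: Lantern preferred on 7+7 = 14 ballots; Lantern wins 14–5.
Lantern vs Cedar: 19 to 0, Lantern.
Lantern vs Ember: Lantern preferred on 7+7+5 = 19 ballots; Lantern wins 19–0.
Grove vs Cedar: Grove preferred on 7+5 = 12 ballots; Grove wins 12–7.
Grove vs Ember: 19 to 0, Grove.
Cedar vs Ember: Cedar is ranked higher on 7+5 = 12 ballots, Ember on 7. Cedar wins 12–7.
Every restaurant loses at least once (Kiln loses to Grove; Lantern loses to Kiln; Grove loses to Lantern; Cedar loses to Kiln; Ember loses to Kiln). The majority relation contains the cycle Kiln → Lantern → Grove → Kiln, so there is no Condorcet winner.

none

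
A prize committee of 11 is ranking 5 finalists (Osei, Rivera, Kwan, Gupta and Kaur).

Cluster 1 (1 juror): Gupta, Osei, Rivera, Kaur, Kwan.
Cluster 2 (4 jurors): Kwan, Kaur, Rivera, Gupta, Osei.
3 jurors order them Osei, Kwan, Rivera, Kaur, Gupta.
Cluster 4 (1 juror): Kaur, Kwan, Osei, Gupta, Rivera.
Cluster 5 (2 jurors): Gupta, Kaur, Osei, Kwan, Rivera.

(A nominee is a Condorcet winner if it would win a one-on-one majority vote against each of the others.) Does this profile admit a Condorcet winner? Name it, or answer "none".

Head-to-head results (11 jurors):
Osei–Rivera: Osei 7–4.
Osei vs Kwan: Osei wins 6–5.
Osei–Gupta: Gupta 7–4.
Osei vs Kaur: Kaur, 7–4.
Rivera vs Kwan: Kwan wins 10–1.
Rivera vs Gupta: Rivera wins 7–4.
Rivera–Kaur: Kaur 7–4.
Kwan–Gupta: Kwan 8–3.
Kwan vs Kaur: Kwan wins 7–4.
Gupta–Kaur: Kaur 8–3.
Every nominee loses at least once (Osei loses to Gupta; Rivera loses to Osei; Kwan loses to Osei; Gupta loses to Rivera; Kaur loses to Kwan). The majority relation contains the cycle Osei > Rivera > Gupta > Osei, so there is no Condorcet winner.

none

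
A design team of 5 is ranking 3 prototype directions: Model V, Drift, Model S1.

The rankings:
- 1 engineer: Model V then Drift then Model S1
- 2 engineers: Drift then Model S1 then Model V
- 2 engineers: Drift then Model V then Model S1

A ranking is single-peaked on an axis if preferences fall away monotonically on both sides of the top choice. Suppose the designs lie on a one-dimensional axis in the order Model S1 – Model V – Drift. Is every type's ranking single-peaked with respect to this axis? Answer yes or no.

Axis positions: Model S1=1, Model V=2, Drift=3.
Type 1 (peak Model V at position 2): ranking walks positions 2-3-1, expanding outward from the peak — single-peaked.
Type 2: ranking walks positions 3-1-2; Model S1 is ranked above Model V even though Model V lies between Model S1 and the peak Drift on the axis — preferences dip and rise again. Not single-peaked.
Type 3 (peak Drift at position 3): ranking walks positions 3-2-1, expanding outward from the peak — single-peaked.
Type 2 violates single-peakedness, so the profile is not single-peaked on this axis.

no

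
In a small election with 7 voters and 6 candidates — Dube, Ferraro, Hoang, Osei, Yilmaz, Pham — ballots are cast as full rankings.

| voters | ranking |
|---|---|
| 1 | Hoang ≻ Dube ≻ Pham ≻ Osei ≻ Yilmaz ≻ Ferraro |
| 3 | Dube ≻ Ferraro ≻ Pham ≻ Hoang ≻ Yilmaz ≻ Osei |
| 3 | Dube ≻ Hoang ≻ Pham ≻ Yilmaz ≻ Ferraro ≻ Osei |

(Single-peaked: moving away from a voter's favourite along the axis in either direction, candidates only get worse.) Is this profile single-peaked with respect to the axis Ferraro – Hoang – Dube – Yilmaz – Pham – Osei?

no

Axis positions: Ferraro=1, Hoang=2, Dube=3, Yilmaz=4, Pham=5, Osei=6.
Type 1: ranking walks positions 2-3-5-6-4-1; Pham is ranked above Yilmaz even though Yilmaz lies between Pham and the peak Hoang on the axis — preferences dip and rise again. Not single-peaked.
Type 2: ranking walks positions 3-1-5-2-4-6; Ferraro is ranked above Hoang even though Hoang lies between Ferraro and the peak Dube on the axis — preferences dip and rise again. Not single-peaked.
Type 3: ranking walks positions 3-2-5-4-1-6; Pham is ranked above Yilmaz even though Yilmaz lies between Pham and the peak Dube on the axis — preferences dip and rise again. Not single-peaked.
Type 1 violates single-peakedness, so the profile is not single-peaked on this axis.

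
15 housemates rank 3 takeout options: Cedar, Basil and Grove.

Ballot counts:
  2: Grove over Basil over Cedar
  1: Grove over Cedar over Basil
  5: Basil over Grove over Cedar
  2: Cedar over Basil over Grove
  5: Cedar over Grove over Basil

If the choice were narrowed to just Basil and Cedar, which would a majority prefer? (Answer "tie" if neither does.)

Ballots ranking Basil above Cedar: 2 + 5 = 7.
Ballots ranking Cedar above Basil: 15 − 7 = 8.
Cedar wins the head-to-head 8–7.

Cedar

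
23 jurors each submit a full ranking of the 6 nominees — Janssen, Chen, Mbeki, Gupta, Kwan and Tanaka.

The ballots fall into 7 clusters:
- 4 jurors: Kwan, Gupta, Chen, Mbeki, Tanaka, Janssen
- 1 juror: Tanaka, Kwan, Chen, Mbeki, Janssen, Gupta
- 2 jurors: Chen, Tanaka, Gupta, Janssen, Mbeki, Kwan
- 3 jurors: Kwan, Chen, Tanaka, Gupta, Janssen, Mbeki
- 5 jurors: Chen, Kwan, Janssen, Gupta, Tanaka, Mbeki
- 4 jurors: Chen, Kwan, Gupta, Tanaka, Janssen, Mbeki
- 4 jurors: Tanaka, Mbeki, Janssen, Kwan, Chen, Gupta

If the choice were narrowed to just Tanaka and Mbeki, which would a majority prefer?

Ballots ranking Tanaka above Mbeki: 1 + 2 + 3 + 5 + 4 + 4 = 19.
Ballots ranking Mbeki above Tanaka: 23 − 19 = 4.
Tanaka wins the head-to-head 19–4.

Tanaka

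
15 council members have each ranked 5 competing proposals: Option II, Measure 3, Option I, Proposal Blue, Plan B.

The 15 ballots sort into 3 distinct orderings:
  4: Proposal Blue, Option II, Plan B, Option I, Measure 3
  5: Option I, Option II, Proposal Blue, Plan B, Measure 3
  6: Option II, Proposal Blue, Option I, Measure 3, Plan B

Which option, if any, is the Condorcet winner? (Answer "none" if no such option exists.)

Option II

Check each pair by majority over 15 ballots:
Option II vs Measure 3: Option II is ranked higher on 4+5+6 = 15 ballots, Measure 3 on 0. Option II wins 15–0.
Option II vs Option I: 10 to 5, Option II.
Option II vs Proposal Blue: Option II is ranked higher on 5+6 = 11 ballots, Proposal Blue on 4. Option II wins 11–4.
Option II vs Plan B: 15 to 0, Option II.
Measure 3 vs Option I: 0 for Measure 3, 15 for Option I — Option I by 15–0.
Measure 3 vs Proposal Blue: 0 to 15, Proposal Blue.
Measure 3 vs Plan B: Measure 3 is ranked higher on 6 ballots, Plan B on 9. Plan B wins 9–6.
Option I vs Proposal Blue: 5 to 10, Proposal Blue.
Option I vs Plan B: Option I is ranked higher on 5+6 = 11 ballots, Plan B on 4. Option I wins 11–4.
Proposal Blue vs Plan B: 4+5+6 = 15 for Proposal Blue, 0 for Plan B — Proposal Blue by 15–0.
Option II beats each of Measure 3, Option I, Proposal Blue, Plan B — Option II is the Condorcet winner.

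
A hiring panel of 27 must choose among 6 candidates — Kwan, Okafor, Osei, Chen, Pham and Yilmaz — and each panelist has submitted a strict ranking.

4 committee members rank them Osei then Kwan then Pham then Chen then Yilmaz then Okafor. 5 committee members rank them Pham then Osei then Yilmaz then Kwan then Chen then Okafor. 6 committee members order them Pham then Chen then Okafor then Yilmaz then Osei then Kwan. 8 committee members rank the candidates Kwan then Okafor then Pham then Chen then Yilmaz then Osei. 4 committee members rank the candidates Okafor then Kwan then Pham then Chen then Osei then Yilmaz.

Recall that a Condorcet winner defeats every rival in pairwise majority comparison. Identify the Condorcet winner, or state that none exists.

Head-to-head results (27 committee members):
Kwan vs Okafor: Kwan wins 17–10.
Kwan vs Osei: Osei, 15–12.
Kwan–Chen: Kwan 21–6.
Kwan vs Pham: Kwan is ranked higher on 4+8+4 = 16 ballots, Pham on 11. Kwan wins 16–11.
Kwan vs Yilmaz: Kwan is ranked higher on 4+8+4 = 16 ballots, Yilmaz on 11. Kwan wins 16–11.
Okafor vs Osei: Okafor preferred on 6+8+4 = 18 ballots; Okafor wins 18–9.
Okafor vs Chen: Chen, 15–12.
Okafor vs Pham: Pham, 15–12.
Okafor vs Yilmaz: Okafor wins 18–9.
Osei–Chen: Chen 18–9.
Osei vs Pham: Pham, 23–4.
Osei vs Yilmaz: 13 to 14, Yilmaz.
Chen vs Pham: Chen preferred on 0 ballots; Pham wins 27–0.
Chen vs Yilmaz: Chen, 22–5.
Pham–Yilmaz: Pham 27–0.
Each candidate drops at least one matchup (Kwan loses to Osei; Okafor loses to Kwan; Osei loses to Okafor; Chen loses to Kwan; Pham loses to Kwan; Yilmaz loses to Kwan); the cycle Kwan > Okafor > Osei > Kwan rules out a Condorcet winner.

none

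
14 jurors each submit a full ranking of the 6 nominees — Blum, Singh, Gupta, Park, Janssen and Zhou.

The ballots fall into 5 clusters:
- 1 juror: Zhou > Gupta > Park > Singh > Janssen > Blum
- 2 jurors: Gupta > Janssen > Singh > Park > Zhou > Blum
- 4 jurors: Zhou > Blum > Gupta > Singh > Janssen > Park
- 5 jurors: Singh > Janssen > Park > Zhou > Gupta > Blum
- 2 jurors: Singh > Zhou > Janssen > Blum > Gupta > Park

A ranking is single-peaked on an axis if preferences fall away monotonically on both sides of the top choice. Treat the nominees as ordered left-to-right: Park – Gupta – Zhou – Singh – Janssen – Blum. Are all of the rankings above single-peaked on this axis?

no

Axis positions: Park=1, Gupta=2, Zhou=3, Singh=4, Janssen=5, Blum=6.
Cluster 1 (peak Zhou at position 3): ranking walks positions 3-2-1-4-5-6, expanding outward from the peak — single-peaked.
Cluster 2: ranking walks positions 2-5-4-1-3-6; Janssen is ranked above Zhou even though Zhou lies between Janssen and the peak Gupta on the axis — preferences dip and rise again. Not single-peaked.
Cluster 3: ranking walks positions 3-6-2-4-5-1; Blum is ranked above Singh even though Singh lies between Blum and the peak Zhou on the axis — preferences dip and rise again. Not single-peaked.
Cluster 4: ranking walks positions 4-5-1-3-2-6; Park is ranked above Zhou even though Zhou lies between Park and the peak Singh on the axis — preferences dip and rise again. Not single-peaked.
Cluster 5 (peak Singh at position 4): ranking walks positions 4-3-5-6-2-1, expanding outward from the peak — single-peaked.
Cluster 2 violates single-peakedness, so the profile is not single-peaked on this axis.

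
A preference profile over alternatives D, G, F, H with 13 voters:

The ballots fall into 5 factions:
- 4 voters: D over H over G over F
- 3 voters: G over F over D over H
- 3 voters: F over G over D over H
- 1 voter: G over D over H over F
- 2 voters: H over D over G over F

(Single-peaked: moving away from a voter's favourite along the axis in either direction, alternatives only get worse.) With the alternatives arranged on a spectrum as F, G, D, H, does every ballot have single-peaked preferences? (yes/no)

Axis positions: F=1, G=2, D=3, H=4.
Faction 1 (peak D at position 3): ranking walks positions 3-4-2-1, expanding outward from the peak — single-peaked.
Faction 2 (peak G at position 2): ranking walks positions 2-1-3-4, expanding outward from the peak — single-peaked.
Faction 3 (peak F at position 1): ranking walks positions 1-2-3-4, expanding outward from the peak — single-peaked.
Faction 4 (peak G at position 2): ranking walks positions 2-3-4-1, expanding outward from the peak — single-peaked.
Faction 5 (peak H at position 4): ranking walks positions 4-3-2-1, expanding outward from the peak — single-peaked.
Every ranking is single-peaked on this axis.

yes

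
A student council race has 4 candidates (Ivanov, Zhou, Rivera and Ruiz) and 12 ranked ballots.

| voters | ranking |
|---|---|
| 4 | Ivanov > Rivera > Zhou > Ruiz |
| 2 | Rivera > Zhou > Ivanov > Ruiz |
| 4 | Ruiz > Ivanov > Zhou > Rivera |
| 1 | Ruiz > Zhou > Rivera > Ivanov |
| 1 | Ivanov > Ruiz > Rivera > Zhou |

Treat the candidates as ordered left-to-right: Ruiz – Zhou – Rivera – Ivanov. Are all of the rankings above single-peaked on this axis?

Axis positions: Ruiz=1, Zhou=2, Rivera=3, Ivanov=4.
Type 1 (peak Ivanov at position 4): ranking walks positions 4-3-2-1, expanding outward from the peak — single-peaked.
Type 2 (peak Rivera at position 3): ranking walks positions 3-2-4-1, expanding outward from the peak — single-peaked.
Type 3: ranking walks positions 1-4-2-3; Ivanov is ranked above Zhou even though Zhou lies between Ivanov and the peak Ruiz on the axis — preferences dip and rise again. Not single-peaked.
Type 4 (peak Ruiz at position 1): ranking walks positions 1-2-3-4, expanding outward from the peak — single-peaked.
Type 5: ranking walks positions 4-1-3-2; Ruiz is ranked above Rivera even though Rivera lies between Ruiz and the peak Ivanov on the axis — preferences dip and rise again. Not single-peaked.
Type 3 violates single-peakedness, so the profile is not single-peaked on this axis.

no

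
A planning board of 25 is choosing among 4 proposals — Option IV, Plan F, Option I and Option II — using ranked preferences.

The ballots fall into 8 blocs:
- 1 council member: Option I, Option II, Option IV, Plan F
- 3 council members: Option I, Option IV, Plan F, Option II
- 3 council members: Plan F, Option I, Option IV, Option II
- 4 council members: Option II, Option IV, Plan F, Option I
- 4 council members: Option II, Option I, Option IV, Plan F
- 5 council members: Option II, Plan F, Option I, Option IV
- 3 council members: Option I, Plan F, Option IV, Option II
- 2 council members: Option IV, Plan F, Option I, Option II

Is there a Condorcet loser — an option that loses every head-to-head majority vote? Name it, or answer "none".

Head-to-head results (25 council members):
Option IV–Plan F: Option IV 14–11.
Option IV vs Option I: 4+2 = 6 for Option IV, 19 for Option I — Option I by 19–6.
Option IV vs Option II: 11 to 14, Option II.
Plan F vs Option I: Plan F preferred on 3+4+5+2 = 14 ballots; Plan F wins 14–11.
Plan F–Option II: Option II 14–11.
Option I vs Option II: Option II, 13–12.
No option is winless: Option IV beats Plan F; Plan F beats Option I; Option I beats Option IV; Option II beats Option IV. There is no Condorcet loser.

none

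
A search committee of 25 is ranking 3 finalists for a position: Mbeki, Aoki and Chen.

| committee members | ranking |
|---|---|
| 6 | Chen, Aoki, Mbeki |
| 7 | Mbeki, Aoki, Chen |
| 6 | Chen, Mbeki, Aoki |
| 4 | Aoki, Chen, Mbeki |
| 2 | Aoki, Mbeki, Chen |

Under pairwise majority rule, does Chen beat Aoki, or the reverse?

Aoki

Ballots ranking Chen above Aoki: 6 + 6 = 12.
Ballots ranking Aoki above Chen: 25 − 12 = 13.
Aoki wins the head-to-head 13–12.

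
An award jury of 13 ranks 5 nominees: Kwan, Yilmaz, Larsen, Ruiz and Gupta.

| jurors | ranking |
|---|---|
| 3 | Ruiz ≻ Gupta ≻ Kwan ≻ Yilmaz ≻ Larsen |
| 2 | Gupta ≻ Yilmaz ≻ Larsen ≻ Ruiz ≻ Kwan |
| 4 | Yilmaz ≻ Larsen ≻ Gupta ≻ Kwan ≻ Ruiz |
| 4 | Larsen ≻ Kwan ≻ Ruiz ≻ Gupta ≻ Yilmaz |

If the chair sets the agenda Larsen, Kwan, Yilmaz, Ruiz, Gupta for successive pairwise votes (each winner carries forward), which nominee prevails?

Ruiz

Round 1: Larsen vs Kwan — 10–3, Larsen advances.
Round 2: Larsen vs Yilmaz — 4–9, Yilmaz advances.
Round 3: Yilmaz vs Ruiz — 6–7, Ruiz advances.
Round 4: Ruiz vs Gupta — 7–6, Ruiz advances.
Ruiz survives the agenda.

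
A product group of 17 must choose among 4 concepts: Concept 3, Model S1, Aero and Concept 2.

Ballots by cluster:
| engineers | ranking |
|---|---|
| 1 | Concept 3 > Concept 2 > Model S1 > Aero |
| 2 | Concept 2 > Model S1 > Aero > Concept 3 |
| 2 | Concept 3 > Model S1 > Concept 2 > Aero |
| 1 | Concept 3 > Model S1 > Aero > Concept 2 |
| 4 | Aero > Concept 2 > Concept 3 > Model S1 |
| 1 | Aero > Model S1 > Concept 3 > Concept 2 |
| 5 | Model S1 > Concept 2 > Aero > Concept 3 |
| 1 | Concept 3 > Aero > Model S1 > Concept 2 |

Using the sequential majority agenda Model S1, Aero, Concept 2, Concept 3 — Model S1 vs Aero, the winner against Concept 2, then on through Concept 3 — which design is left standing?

Concept 3

Round 1: Model S1 vs Aero — 11–6, Model S1 advances.
Round 2: Model S1 vs Concept 2 — 10–7, Model S1 advances.
Round 3: Model S1 vs Concept 3 — 8–9, Concept 3 advances.
Concept 3 survives the agenda.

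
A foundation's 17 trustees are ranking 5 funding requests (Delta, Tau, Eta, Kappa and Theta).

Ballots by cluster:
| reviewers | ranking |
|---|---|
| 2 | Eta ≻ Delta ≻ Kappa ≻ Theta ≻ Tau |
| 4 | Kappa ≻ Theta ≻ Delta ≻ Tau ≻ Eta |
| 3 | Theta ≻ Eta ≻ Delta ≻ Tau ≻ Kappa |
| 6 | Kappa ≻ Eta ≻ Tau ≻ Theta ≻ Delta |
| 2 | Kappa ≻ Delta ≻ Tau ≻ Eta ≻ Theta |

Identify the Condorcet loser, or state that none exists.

Pairwise majorities:
Delta vs Tau: Delta preferred on 2+4+3+2 = 11 ballots; Delta wins 11–6.
Delta vs Eta: Delta preferred on 4+2 = 6 ballots; Eta wins 11–6.
Delta vs Kappa: Kappa wins 12–5.
Delta vs Theta: Theta wins 13–4.
Tau vs Eta: Tau preferred on 4+2 = 6 ballots; Eta wins 11–6.
Tau vs Kappa: Tau is ranked higher on 3 ballots, Kappa on 14. Kappa wins 14–3.
Tau vs Theta: Theta wins 9–8.
Eta–Kappa: Kappa 12–5.
Eta vs Theta: 10 to 7, Eta.
Kappa vs Theta: Kappa is ranked higher on 2+4+6+2 = 14 ballots, Theta on 3. Kappa wins 14–3.
Only Tau has no wins; Tau is the Condorcet loser.

Tau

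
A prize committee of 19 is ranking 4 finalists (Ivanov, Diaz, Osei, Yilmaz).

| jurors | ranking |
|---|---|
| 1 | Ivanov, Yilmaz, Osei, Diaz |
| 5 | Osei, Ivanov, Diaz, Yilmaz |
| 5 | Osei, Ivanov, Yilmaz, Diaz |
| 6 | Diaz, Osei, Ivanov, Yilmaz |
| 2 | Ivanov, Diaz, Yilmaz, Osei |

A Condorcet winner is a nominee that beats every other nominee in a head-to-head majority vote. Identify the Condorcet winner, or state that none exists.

Pairwise majorities:
Ivanov vs Diaz: Ivanov wins 13–6.
Ivanov vs Osei: Ivanov preferred on 1+2 = 3 ballots; Osei wins 16–3.
Ivanov vs Yilmaz: Ivanov is ranked higher on 1+5+5+6+2 = 19 ballots, Yilmaz on 0. Ivanov wins 19–0.
Diaz vs Osei: Osei wins 11–8.
Diaz vs Yilmaz: 5+6+2 = 13 for Diaz, 6 for Yilmaz — Diaz by 13–6.
Osei vs Yilmaz: Osei, 16–3.
Osei wins every pairwise contest, so Osei is the Condorcet winner.

Osei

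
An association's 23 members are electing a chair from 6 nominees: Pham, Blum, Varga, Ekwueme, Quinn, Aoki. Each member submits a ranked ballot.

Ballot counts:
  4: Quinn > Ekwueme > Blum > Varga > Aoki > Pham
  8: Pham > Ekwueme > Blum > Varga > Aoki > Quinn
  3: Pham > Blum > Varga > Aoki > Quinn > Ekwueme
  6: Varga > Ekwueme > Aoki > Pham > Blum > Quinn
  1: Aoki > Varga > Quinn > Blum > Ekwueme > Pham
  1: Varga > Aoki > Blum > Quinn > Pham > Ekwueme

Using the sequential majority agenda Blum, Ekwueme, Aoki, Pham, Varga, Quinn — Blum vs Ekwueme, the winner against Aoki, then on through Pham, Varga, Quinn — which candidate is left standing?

Round 1: Blum vs Ekwueme — 5–18, Ekwueme advances.
Round 2: Ekwueme vs Aoki — 18–5, Ekwueme advances.
Round 3: Ekwueme vs Pham — 11–12, Pham advances.
Round 4: Pham vs Varga — 11–12, Varga advances.
Round 5: Varga vs Quinn — 19–4, Varga advances.
Varga survives the agenda.

Varga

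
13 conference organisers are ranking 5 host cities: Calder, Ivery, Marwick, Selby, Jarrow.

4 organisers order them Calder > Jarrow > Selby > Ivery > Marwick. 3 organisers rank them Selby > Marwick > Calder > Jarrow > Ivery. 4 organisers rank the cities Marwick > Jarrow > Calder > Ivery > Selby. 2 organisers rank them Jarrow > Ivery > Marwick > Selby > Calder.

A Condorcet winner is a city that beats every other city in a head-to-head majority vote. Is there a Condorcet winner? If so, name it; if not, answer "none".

none

Check each pair by majority over 13 ballots:
Calder vs Ivery: Calder preferred on 4+3+4 = 11 ballots; Calder wins 11–2.
Calder vs Marwick: Calder preferred on 4 ballots; Marwick wins 9–4.
Calder vs Selby: 8 to 5, Calder.
Calder vs Jarrow: Calder is ranked higher on 4+3 = 7 ballots, Jarrow on 6. Calder wins 7–6.
Ivery vs Marwick: 6 to 7, Marwick.
Ivery vs Selby: 6 to 7, Selby.
Ivery vs Jarrow: 0 to 13, Jarrow.
Marwick vs Selby: 4+2 = 6 for Marwick, 7 for Selby — Selby by 7–6.
Marwick vs Jarrow: 7 to 6, Marwick.
Selby vs Jarrow: 3 to 10, Jarrow.
Every city loses at least once (Calder loses to Marwick; Ivery loses to Calder; Marwick loses to Selby; Selby loses to Calder; Jarrow loses to Calder). The majority relation contains the cycle Calder → Selby → Marwick → Calder, so there is no Condorcet winner.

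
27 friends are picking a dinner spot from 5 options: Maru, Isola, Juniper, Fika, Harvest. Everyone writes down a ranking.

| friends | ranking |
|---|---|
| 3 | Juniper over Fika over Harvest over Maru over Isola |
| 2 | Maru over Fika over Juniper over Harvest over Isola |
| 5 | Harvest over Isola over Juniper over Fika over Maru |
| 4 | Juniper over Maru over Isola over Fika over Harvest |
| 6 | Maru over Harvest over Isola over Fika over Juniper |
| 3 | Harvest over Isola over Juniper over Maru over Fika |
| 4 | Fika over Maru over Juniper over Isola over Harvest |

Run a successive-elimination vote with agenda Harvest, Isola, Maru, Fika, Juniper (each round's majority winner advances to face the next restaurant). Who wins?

Juniper

Round 1: Harvest vs Isola — 19–8, Harvest advances.
Round 2: Harvest vs Maru — 11–16, Maru advances.
Round 3: Maru vs Fika — 15–12, Maru advances.
Round 4: Maru vs Juniper — 12–15, Juniper advances.
Juniper survives the agenda.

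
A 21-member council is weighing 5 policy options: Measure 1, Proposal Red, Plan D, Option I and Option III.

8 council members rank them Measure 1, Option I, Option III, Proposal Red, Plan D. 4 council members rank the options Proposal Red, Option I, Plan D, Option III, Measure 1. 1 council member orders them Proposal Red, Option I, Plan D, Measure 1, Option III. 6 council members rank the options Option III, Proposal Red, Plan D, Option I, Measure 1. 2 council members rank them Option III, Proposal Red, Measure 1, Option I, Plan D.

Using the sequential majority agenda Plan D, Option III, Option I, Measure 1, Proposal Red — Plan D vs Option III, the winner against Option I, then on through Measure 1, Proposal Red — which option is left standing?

Round 1: Plan D vs Option III — 5–16, Option III advances.
Round 2: Option III vs Option I — 8–13, Option I advances.
Round 3: Option I vs Measure 1 — 11–10, Option I advances.
Round 4: Option I vs Proposal Red — 8–13, Proposal Red advances.
Proposal Red survives the agenda.

Proposal Red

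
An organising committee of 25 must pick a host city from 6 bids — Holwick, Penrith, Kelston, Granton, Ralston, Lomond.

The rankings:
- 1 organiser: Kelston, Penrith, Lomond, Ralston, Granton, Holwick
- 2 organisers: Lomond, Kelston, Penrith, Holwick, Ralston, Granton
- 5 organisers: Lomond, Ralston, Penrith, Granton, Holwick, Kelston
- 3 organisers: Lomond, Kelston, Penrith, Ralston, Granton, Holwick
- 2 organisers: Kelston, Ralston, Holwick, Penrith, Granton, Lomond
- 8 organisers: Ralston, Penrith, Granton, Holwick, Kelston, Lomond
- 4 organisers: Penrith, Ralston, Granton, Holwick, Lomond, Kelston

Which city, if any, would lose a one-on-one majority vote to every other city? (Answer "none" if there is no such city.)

Pairwise majorities:
Holwick–Penrith: Penrith 23–2.
Holwick–Kelston: Holwick 17–8.
Holwick vs Granton: Granton wins 21–4.
Holwick vs Ralston: 2 for Holwick, 23 for Ralston — Ralston by 23–2.
Holwick vs Lomond: Holwick wins 14–11.
Penrith vs Kelston: 5+8+4 = 17 for Penrith, 8 for Kelston — Penrith by 17–8.
Penrith–Granton: Penrith 25–0.
Penrith vs Ralston: Ralston, 15–10.
Penrith vs Lomond: Penrith is ranked higher on 1+2+8+4 = 15 ballots, Lomond on 10. Penrith wins 15–10.
Kelston vs Granton: 8 to 17, Granton.
Kelston vs Ralston: Kelston preferred on 1+2+3+2 = 8 ballots; Ralston wins 17–8.
Kelston vs Lomond: Lomond wins 14–11.
Granton vs Ralston: Granton preferred on 0 ballots; Ralston wins 25–0.
Granton vs Lomond: 14 to 11, Granton.
Ralston vs Lomond: 2+8+4 = 14 for Ralston, 11 for Lomond — Ralston by 14–11.
Kelston is beaten in every head-to-head and is the Condorcet loser.

Kelston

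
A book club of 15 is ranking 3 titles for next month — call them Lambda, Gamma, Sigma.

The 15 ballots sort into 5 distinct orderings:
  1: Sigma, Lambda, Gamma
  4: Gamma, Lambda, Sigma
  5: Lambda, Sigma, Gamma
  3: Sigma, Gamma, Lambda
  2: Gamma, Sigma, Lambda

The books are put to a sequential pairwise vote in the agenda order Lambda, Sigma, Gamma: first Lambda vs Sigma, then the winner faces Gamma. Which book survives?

Gamma

Round 1: Lambda vs Sigma — 9–6, Lambda advances.
Round 2: Lambda vs Gamma — 6–9, Gamma advances.
Gamma survives the agenda.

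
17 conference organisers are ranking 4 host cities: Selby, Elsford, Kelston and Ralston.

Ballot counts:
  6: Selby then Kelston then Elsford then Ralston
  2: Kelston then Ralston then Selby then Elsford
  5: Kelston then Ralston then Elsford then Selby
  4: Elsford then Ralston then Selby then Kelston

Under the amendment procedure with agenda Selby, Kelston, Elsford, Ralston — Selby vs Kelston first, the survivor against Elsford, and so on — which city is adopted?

Elsford

Round 1: Selby vs Kelston — 10–7, Selby advances.
Round 2: Selby vs Elsford — 8–9, Elsford advances.
Round 3: Elsford vs Ralston — 10–7, Elsford advances.
Elsford survives the agenda.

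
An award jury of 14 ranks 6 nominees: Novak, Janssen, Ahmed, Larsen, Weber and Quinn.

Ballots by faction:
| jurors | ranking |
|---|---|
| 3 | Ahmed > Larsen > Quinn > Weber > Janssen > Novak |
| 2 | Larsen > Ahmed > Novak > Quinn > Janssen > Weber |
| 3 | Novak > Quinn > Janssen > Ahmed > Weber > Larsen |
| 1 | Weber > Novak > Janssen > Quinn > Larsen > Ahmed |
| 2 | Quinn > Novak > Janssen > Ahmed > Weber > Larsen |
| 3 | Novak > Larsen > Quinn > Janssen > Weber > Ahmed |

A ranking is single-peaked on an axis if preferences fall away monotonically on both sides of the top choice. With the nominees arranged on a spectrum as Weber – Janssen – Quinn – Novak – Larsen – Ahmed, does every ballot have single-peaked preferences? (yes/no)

no

Axis positions: Weber=1, Janssen=2, Quinn=3, Novak=4, Larsen=5, Ahmed=6.
Faction 1: ranking walks positions 6-5-3-1-2-4; Quinn is ranked above Novak even though Novak lies between Quinn and the peak Ahmed on the axis — preferences dip and rise again. Not single-peaked.
Faction 2 (peak Larsen at position 5): ranking walks positions 5-6-4-3-2-1, expanding outward from the peak — single-peaked.
Faction 3: ranking walks positions 4-3-2-6-1-5; Ahmed is ranked above Larsen even though Larsen lies between Ahmed and the peak Novak on the axis — preferences dip and rise again. Not single-peaked.
Faction 4: ranking walks positions 1-4-2-3-5-6; Novak is ranked above Janssen even though Janssen lies between Novak and the peak Weber on the axis — preferences dip and rise again. Not single-peaked.
Faction 5: ranking walks positions 3-4-2-6-1-5; Ahmed is ranked above Larsen even though Larsen lies between Ahmed and the peak Quinn on the axis — preferences dip and rise again. Not single-peaked.
Faction 6 (peak Novak at position 4): ranking walks positions 4-5-3-2-1-6, expanding outward from the peak — single-peaked.
Faction 1 violates single-peakedness, so the profile is not single-peaked on this axis.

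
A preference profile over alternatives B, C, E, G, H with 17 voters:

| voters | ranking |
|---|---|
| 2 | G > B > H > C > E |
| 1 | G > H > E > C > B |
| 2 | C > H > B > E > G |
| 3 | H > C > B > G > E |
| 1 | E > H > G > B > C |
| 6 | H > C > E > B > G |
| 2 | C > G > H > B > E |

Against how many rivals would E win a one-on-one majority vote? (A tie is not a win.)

E against each rival (17 voters):
E vs B: B, 9–8.
E vs C: 1+1 = 2 for E, 15 for C — C by 15–2.
E vs G: E is ranked higher on 2+1+6 = 9 ballots, G on 8. E wins 9–8.
E vs H: 1 to 16, H.
E beats G; loses to B, C, H — 1 pairwise win.

1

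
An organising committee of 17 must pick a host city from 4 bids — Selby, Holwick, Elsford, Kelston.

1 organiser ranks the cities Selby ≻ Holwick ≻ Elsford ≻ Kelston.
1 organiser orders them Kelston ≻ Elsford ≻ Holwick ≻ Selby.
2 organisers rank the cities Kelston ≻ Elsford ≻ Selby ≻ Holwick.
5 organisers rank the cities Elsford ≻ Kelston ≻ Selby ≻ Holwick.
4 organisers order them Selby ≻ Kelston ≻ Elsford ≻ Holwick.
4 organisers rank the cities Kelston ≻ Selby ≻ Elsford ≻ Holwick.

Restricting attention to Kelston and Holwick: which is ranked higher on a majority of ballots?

Kelston

Ballots ranking Kelston above Holwick: 1 + 2 + 5 + 4 + 4 = 16.
Ballots ranking Holwick above Kelston: 17 − 16 = 1.
Kelston wins the head-to-head 16–1.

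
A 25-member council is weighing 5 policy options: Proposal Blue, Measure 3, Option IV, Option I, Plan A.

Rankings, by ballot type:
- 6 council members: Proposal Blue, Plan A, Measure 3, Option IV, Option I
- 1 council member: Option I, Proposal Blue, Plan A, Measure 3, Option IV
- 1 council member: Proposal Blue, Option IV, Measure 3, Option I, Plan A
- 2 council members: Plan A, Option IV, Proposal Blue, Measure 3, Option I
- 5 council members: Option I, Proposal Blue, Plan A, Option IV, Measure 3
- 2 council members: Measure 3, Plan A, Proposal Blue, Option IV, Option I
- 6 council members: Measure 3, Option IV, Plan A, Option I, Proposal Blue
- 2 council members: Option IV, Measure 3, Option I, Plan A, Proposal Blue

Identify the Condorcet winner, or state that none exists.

Pairwise majorities:
Proposal Blue–Measure 3: Proposal Blue 15–10.
Proposal Blue vs Option IV: Proposal Blue wins 15–10.
Proposal Blue vs Option I: Option I, 14–11.
Proposal Blue–Plan A: Proposal Blue 13–12.
Measure 3–Option IV: Measure 3 15–10.
Measure 3 vs Option I: Measure 3 wins 19–6.
Measure 3 vs Plan A: Plan A wins 14–11.
Option IV–Option I: Option IV 19–6.
Option IV vs Plan A: Plan A, 16–9.
Option I vs Plan A: Plan A wins 16–9.
Every option loses at least once (Proposal Blue loses to Option I; Measure 3 loses to Proposal Blue; Option IV loses to Proposal Blue; Option I loses to Measure 3; Plan A loses to Proposal Blue). The majority relation contains the cycle Proposal Blue beats Measure 3 beats Option I beats Proposal Blue, so there is no Condorcet winner.

none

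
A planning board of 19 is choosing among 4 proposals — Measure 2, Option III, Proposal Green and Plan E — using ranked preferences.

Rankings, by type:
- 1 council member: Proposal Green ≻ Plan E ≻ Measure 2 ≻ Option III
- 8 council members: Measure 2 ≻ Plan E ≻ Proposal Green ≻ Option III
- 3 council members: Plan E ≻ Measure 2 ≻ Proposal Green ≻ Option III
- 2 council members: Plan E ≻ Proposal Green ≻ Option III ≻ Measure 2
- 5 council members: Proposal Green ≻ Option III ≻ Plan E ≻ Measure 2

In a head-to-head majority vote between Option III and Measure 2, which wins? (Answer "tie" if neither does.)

Measure 2

Ballots ranking Option III above Measure 2: 2 + 5 = 7.
Ballots ranking Measure 2 above Option III: 19 − 7 = 12.
Measure 2 wins the head-to-head 12–7.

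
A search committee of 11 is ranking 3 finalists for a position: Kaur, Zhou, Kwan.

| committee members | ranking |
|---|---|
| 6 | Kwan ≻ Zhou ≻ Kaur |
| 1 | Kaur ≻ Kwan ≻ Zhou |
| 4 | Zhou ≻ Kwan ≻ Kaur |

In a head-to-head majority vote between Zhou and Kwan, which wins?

Ballots ranking Zhou above Kwan: 4.
Ballots ranking Kwan above Zhou: 11 − 4 = 7.
Kwan wins the head-to-head 7–4.

Kwan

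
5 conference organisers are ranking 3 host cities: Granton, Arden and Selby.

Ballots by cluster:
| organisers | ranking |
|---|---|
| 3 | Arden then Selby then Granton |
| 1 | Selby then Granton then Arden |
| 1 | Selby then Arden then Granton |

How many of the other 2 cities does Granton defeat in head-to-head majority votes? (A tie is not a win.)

Granton against each rival (5 organisers):
Granton–Arden: Arden 4–1.
Granton–Selby: Selby 5–0.
Granton beats no one; loses to Arden, Selby — 0 pairwise wins.

0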